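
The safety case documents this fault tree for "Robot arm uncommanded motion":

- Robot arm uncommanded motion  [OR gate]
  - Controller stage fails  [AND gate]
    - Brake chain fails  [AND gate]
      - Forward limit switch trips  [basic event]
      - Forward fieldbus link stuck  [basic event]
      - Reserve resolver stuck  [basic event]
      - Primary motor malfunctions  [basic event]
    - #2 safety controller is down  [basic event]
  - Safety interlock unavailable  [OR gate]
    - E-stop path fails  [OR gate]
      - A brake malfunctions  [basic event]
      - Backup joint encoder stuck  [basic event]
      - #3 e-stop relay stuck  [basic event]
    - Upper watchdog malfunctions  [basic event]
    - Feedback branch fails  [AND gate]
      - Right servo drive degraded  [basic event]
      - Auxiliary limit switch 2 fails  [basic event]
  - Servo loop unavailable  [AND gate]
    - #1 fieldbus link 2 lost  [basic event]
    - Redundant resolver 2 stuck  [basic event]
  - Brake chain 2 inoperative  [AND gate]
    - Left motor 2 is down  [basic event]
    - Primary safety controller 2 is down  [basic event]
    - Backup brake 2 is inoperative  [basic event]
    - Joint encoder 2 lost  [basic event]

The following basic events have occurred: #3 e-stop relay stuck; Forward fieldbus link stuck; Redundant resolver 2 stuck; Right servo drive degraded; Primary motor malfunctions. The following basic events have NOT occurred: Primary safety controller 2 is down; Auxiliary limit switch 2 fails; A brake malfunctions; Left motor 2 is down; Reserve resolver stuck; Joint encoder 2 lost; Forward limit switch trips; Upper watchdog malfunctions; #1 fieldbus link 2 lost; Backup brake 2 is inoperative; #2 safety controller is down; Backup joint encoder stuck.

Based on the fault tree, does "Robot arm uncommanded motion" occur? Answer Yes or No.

Yes

Brake chain fails [AND]: Forward limit switch trips=not, Forward fieldbus link stuck=occurs, Reserve resolver stuck=not, Primary motor malfunctions=occurs → not all inputs occur → does not occur.
Controller stage fails [AND]: Brake chain fails=not, #2 safety controller is down=not → not all inputs occur → does not occur.
E-stop path fails [OR]: A brake malfunctions=not, Backup joint encoder stuck=not, #3 e-stop relay stuck=occurs → at least one input occurs → occurs.
Feedback branch fails [AND]: Right servo drive degraded=occurs, Auxiliary limit switch 2 fails=not → not all inputs occur → does not occur.
Safety interlock unavailable [OR]: E-stop path fails=occurs, Upper watchdog malfunctions=not, Feedback branch fails=not → at least one input occurs → occurs.
Servo loop unavailable [AND]: #1 fieldbus link 2 lost=not, Redundant resolver 2 stuck=occurs → not all inputs occur → does not occur.
Brake chain 2 inoperative [AND]: Left motor 2 is down=not, Primary safety controller 2 is down=not, Backup brake 2 is inoperative=not, Joint encoder 2 lost=not → not all inputs occur → does not occur.
Robot arm uncommanded motion [OR]: Controller stage fails=not, Safety interlock unavailable=occurs, Servo loop unavailable=not, Brake chain 2 inoperative=not → at least one input occurs → occurs.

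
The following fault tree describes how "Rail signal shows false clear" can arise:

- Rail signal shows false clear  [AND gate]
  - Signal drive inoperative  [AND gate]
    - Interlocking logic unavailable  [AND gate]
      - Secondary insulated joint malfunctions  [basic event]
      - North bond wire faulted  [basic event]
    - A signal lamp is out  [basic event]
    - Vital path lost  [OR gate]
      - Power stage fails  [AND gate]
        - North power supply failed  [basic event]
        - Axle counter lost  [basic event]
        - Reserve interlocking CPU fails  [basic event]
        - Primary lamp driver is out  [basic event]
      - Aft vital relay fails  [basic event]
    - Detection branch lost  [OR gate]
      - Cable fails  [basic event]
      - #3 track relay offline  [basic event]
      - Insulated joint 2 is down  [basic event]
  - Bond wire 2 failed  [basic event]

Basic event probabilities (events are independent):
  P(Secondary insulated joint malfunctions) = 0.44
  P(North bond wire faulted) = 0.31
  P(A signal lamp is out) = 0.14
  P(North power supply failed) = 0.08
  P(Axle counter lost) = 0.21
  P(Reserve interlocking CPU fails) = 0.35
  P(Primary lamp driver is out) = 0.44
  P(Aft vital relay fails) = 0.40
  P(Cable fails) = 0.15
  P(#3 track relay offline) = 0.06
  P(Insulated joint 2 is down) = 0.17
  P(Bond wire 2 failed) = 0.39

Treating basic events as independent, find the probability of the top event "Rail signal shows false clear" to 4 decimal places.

P(Interlocking logic unavailable) [AND] = 0.44 × 0.31 = 0.136400
P(Power stage fails) [AND] = 0.08 × 0.21 × 0.35 × 0.44 = 0.002587
P(Vital path lost) [OR] = 1 − (1−0.002587) × (1−0.40) = 0.401552
P(Detection branch lost) [OR] = 1 − (1−0.15) × (1−0.06) × (1−0.17) = 0.336830
P(Signal drive inoperative) [AND] = 0.136400 × 0.14 × 0.401552 × 0.336830 = 0.002583
P(Rail signal shows false clear) [AND] = 0.002583 × 0.39 = 0.001007
Rounded to 4 decimal places: P(Rail signal shows false clear) ≈ 0.0010.

0.0010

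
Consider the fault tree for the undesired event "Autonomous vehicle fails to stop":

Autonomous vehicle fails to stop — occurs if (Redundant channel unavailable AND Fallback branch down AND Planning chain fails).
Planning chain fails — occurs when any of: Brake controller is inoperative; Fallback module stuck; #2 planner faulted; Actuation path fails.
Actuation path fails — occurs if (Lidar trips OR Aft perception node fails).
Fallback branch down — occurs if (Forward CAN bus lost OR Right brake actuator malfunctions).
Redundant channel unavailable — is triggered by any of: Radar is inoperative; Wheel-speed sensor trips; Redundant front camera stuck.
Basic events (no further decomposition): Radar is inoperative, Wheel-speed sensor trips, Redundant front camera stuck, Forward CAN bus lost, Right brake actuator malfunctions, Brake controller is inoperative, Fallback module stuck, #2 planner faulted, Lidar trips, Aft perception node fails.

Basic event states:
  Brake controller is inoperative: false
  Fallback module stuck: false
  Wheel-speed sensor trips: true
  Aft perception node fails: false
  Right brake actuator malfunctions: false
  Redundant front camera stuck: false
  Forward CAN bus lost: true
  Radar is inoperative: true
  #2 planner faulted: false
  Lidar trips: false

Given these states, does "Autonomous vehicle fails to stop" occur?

No

Redundant channel unavailable [OR]: Radar is inoperative=occurs, Wheel-speed sensor trips=occurs, Redundant front camera stuck=not → at least one input occurs → occurs.
Fallback branch down [OR]: Forward CAN bus lost=occurs, Right brake actuator malfunctions=not → at least one input occurs → occurs.
Actuation path fails [OR]: Lidar trips=not, Aft perception node fails=not → no input occurs → does not occur.
Planning chain fails [OR]: Brake controller is inoperative=not, Fallback module stuck=not, #2 planner faulted=not, Actuation path fails=not → no input occurs → does not occur.
Autonomous vehicle fails to stop [AND]: Redundant channel unavailable=occurs, Fallback branch down=occurs, Planning chain fails=not → not all inputs occur → does not occur.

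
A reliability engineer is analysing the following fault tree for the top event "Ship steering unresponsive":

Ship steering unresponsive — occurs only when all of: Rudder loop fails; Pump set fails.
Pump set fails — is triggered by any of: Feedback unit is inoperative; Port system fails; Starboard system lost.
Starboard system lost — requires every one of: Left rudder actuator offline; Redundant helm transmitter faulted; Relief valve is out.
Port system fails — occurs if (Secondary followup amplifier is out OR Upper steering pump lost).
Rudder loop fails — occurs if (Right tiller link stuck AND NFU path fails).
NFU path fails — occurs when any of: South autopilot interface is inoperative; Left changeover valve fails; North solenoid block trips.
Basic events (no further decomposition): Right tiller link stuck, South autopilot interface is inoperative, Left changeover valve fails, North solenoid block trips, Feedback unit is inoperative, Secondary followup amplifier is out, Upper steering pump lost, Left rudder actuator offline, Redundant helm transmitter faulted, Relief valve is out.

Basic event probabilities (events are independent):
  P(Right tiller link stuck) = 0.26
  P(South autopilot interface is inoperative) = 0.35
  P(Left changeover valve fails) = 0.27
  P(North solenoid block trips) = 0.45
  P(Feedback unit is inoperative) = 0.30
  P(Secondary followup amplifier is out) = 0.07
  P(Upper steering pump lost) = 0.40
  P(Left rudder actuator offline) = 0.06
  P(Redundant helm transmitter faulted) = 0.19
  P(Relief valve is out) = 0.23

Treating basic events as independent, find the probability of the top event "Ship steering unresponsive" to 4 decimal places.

0.1173

P(NFU path fails) [OR] = 1 − (1−0.35) × (1−0.27) × (1−0.45) = 0.739025
P(Rudder loop fails) [AND] = 0.26 × 0.739025 = 0.192147
P(Port system fails) [OR] = 1 − (1−0.07) × (1−0.40) = 0.442000
P(Starboard system lost) [AND] = 0.06 × 0.19 × 0.23 = 0.002622
P(Pump set fails) [OR] = 1 − (1−0.30) × (1−0.442000) × (1−0.002622) = 0.610424
P(Ship steering unresponsive) [AND] = 0.192147 × 0.610424 = 0.117291
Rounded to 4 decimal places: P(Ship steering unresponsive) ≈ 0.1173.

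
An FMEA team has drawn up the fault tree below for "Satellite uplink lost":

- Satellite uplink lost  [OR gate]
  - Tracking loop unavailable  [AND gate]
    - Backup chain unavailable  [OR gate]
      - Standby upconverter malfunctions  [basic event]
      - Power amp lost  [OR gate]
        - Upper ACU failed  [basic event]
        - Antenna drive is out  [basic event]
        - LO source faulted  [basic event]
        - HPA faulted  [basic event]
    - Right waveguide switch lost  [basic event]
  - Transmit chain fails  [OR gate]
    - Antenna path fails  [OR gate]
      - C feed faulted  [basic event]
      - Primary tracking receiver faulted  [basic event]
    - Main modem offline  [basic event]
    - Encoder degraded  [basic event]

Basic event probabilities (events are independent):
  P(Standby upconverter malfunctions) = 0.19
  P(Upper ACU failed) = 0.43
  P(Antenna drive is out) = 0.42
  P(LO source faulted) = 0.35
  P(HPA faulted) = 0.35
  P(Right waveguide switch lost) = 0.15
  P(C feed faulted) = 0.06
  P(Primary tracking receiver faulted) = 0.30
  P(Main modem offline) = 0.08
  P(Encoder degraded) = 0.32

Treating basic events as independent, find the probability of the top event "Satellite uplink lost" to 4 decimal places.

0.6431

P(Power amp lost) [OR] = 1 − (1−0.43) × (1−0.42) × (1−0.35) × (1−0.35) = 0.860322
P(Backup chain unavailable) [OR] = 1 − (1−0.19) × (1−0.860322) = 0.886861
P(Tracking loop unavailable) [AND] = 0.886861 × 0.15 = 0.133029
P(Antenna path fails) [OR] = 1 − (1−0.06) × (1−0.30) = 0.342000
P(Transmit chain fails) [OR] = 1 − (1−0.342000) × (1−0.08) × (1−0.32) = 0.588355
P(Satellite uplink lost) [OR] = 1 − (1−0.133029) × (1−0.588355) = 0.643116
Rounded to 4 decimal places: P(Satellite uplink lost) ≈ 0.6431.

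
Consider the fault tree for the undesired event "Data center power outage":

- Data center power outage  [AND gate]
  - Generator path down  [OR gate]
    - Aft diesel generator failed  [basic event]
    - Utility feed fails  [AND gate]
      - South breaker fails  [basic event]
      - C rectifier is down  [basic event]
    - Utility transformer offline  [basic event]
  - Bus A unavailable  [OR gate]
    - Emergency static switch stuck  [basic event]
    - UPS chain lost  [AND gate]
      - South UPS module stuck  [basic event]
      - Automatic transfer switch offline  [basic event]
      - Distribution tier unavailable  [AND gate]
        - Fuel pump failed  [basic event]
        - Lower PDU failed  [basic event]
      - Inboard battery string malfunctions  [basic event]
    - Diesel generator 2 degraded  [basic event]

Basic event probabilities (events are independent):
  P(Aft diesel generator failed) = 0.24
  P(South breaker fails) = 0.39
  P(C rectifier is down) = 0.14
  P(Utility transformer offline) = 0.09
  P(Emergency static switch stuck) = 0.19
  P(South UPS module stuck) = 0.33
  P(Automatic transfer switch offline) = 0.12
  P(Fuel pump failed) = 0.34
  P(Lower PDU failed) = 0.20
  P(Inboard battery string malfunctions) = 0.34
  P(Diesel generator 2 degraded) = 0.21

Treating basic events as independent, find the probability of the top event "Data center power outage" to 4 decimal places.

0.1249

P(Utility feed fails) [AND] = 0.39 × 0.14 = 0.054600
P(Generator path down) [OR] = 1 − (1−0.24) × (1−0.054600) × (1−0.09) = 0.346161
P(Distribution tier unavailable) [AND] = 0.34 × 0.20 = 0.068000
P(UPS chain lost) [AND] = 0.33 × 0.12 × 0.068000 × 0.34 = 0.000916
P(Bus A unavailable) [OR] = 1 − (1−0.19) × (1−0.000916) × (1−0.21) = 0.360686
P(Data center power outage) [AND] = 0.346161 × 0.360686 = 0.124855
Rounded to 4 decimal places: P(Data center power outage) ≈ 0.1249.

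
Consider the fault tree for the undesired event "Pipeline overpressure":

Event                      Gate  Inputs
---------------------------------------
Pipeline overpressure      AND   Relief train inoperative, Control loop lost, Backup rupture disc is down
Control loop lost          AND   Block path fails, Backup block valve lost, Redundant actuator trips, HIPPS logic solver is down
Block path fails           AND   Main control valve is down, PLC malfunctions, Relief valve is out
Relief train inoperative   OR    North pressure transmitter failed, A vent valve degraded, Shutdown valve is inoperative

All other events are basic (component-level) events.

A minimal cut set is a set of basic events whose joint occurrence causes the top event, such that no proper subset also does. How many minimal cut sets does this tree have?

Relief train inoperative [OR]: union of children's cut sets → 3 cut set(s).
Block path fails [AND]: one cut set from each child combined → 1 × 1 × 1 = 1 cut set(s).
Control loop lost [AND]: one cut set from each child combined → 1 × 1 × 1 × 1 = 1 cut set(s).
Pipeline overpressure [AND]: one cut set from each child combined → 3 × 1 × 1 = 3 cut set(s).
Minimal cut sets: {Backup block valve lost, Backup rupture disc is down, HIPPS logic solver is down, Main control valve is down, North pressure transmitter failed, PLC malfunctions, Redundant actuator trips, Relief valve is out}; {A vent valve degraded, Backup block valve lost, Backup rupture disc is down, HIPPS logic solver is down, Main control valve is down, PLC malfunctions, Redundant actuator trips, Relief valve is out}; {Backup block valve lost, Backup rupture disc is down, HIPPS logic solver is down, Main control valve is down, PLC malfunctions, Redundant actuator trips, Relief valve is out, Shutdown valve is inoperative}.

3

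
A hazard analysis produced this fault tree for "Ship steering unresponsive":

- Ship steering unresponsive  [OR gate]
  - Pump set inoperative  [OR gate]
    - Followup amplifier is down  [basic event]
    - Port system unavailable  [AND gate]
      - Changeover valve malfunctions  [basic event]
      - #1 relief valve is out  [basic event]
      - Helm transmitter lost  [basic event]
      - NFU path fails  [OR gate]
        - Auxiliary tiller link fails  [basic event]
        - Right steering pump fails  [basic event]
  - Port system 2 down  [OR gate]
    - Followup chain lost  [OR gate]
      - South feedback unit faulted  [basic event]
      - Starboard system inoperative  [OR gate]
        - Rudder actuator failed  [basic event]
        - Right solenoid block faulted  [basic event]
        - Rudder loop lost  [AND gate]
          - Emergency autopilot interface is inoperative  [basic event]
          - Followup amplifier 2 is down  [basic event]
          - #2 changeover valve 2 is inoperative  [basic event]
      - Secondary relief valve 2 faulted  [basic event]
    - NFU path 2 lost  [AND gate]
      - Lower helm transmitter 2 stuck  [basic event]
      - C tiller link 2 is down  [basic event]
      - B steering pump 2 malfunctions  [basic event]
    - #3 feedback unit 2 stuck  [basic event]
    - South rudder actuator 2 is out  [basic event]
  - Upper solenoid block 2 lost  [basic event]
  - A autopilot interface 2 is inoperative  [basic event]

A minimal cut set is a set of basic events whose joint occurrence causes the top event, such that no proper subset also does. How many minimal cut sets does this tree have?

13

NFU path fails [OR]: union of children's cut sets → 2 cut set(s).
Port system unavailable [AND]: one cut set from each child combined → 1 × 1 × 1 × 2 = 2 cut set(s).
Pump set inoperative [OR]: union of children's cut sets → 3 cut set(s).
Rudder loop lost [AND]: one cut set from each child combined → 1 × 1 × 1 = 1 cut set(s).
Starboard system inoperative [OR]: union of children's cut sets → 3 cut set(s).
Followup chain lost [OR]: union of children's cut sets → 5 cut set(s).
NFU path 2 lost [AND]: one cut set from each child combined → 1 × 1 × 1 = 1 cut set(s).
Port system 2 down [OR]: union of children's cut sets → 8 cut set(s).
Ship steering unresponsive [OR]: union of children's cut sets → 13 cut set(s).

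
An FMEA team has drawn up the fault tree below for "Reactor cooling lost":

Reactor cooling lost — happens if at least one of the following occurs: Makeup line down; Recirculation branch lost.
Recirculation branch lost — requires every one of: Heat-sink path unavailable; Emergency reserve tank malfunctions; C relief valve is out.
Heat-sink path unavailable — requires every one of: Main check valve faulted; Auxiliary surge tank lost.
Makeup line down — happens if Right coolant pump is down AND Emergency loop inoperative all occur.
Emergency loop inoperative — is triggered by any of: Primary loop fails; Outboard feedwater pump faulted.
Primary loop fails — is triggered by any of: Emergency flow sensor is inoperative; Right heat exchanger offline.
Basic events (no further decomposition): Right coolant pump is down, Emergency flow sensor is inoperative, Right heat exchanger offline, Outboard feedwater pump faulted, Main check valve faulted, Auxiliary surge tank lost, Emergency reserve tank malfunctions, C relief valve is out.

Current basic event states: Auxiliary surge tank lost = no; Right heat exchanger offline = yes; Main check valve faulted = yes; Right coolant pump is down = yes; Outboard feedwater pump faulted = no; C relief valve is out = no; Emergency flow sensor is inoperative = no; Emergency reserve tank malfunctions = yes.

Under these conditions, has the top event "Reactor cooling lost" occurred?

Yes

Primary loop fails [OR]: Emergency flow sensor is inoperative=not, Right heat exchanger offline=occurs → at least one input occurs → occurs.
Emergency loop inoperative [OR]: Primary loop fails=occurs, Outboard feedwater pump faulted=not → at least one input occurs → occurs.
Makeup line down [AND]: Right coolant pump is down=occurs, Emergency loop inoperative=occurs → all inputs occur → occurs.
Heat-sink path unavailable [AND]: Main check valve faulted=occurs, Auxiliary surge tank lost=not → not all inputs occur → does not occur.
Recirculation branch lost [AND]: Heat-sink path unavailable=not, Emergency reserve tank malfunctions=occurs, C relief valve is out=not → not all inputs occur → does not occur.
Reactor cooling lost [OR]: Makeup line down=occurs, Recirculation branch lost=not → at least one input occurs → occurs.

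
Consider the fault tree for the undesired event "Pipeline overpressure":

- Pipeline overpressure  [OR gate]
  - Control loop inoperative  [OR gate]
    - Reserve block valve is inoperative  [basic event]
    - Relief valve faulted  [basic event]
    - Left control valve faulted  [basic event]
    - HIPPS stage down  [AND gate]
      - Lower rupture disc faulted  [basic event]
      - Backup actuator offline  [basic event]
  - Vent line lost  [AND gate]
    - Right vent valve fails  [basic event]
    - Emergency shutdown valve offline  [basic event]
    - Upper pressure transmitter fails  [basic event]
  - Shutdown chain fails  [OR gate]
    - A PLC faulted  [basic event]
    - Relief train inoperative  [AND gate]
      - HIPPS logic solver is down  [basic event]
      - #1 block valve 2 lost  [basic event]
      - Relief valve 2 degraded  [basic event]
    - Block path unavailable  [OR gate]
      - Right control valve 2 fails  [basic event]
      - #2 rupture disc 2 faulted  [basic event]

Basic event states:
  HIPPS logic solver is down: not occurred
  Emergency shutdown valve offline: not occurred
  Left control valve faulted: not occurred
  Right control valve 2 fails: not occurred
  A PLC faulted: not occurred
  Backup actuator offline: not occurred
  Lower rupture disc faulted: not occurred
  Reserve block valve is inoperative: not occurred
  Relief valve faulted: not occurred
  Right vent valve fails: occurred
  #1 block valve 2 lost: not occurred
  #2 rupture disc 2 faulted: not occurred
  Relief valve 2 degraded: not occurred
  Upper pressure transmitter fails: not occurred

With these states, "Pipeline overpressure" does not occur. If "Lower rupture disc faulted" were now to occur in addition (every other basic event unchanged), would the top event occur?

Counterfactual: set "Lower rupture disc faulted" to occurred.
HIPPS stage down [AND]: Lower rupture disc faulted=occurs, Backup actuator offline=not → not all inputs occur → does not occur.
Control loop inoperative [OR]: Reserve block valve is inoperative=not, Relief valve faulted=not, Left control valve faulted=not, HIPPS stage down=not → no input occurs → does not occur.
Vent line lost [AND]: Right vent valve fails=occurs, Emergency shutdown valve offline=not, Upper pressure transmitter fails=not → not all inputs occur → does not occur.
Relief train inoperative [AND]: HIPPS logic solver is down=not, #1 block valve 2 lost=not, Relief valve 2 degraded=not → not all inputs occur → does not occur.
Block path unavailable [OR]: Right control valve 2 fails=not, #2 rupture disc 2 faulted=not → no input occurs → does not occur.
Shutdown chain fails [OR]: A PLC faulted=not, Relief train inoperative=not, Block path unavailable=not → no input occurs → does not occur.
Pipeline overpressure [OR]: Control loop inoperative=not, Vent line lost=not, Shutdown chain fails=not → no input occurs → does not occur.

No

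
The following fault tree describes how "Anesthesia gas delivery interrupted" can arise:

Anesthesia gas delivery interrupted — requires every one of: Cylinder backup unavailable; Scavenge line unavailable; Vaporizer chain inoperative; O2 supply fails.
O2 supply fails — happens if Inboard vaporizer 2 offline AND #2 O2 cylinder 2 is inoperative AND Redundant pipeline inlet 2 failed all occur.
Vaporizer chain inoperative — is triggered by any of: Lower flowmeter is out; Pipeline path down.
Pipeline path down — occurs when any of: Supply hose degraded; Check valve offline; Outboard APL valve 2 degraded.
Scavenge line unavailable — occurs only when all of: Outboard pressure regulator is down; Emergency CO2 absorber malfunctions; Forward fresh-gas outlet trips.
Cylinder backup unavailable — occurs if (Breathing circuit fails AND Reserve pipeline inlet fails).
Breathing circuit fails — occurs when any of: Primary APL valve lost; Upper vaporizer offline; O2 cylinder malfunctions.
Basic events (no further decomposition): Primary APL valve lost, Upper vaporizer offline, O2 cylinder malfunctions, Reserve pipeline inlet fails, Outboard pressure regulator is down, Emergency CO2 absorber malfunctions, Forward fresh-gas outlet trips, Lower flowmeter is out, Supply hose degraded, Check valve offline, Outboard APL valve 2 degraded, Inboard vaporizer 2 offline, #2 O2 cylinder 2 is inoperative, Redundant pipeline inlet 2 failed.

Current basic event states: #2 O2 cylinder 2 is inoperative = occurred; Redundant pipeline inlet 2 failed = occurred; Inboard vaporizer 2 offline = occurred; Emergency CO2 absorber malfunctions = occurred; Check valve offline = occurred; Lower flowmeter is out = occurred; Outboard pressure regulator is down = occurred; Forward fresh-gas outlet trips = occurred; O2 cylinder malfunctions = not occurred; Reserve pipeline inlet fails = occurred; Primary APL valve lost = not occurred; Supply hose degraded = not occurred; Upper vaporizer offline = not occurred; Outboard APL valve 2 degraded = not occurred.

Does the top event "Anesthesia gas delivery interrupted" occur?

Breathing circuit fails [OR]: Primary APL valve lost=not, Upper vaporizer offline=not, O2 cylinder malfunctions=not → no input occurs → does not occur.
Cylinder backup unavailable [AND]: Breathing circuit fails=not, Reserve pipeline inlet fails=occurs → not all inputs occur → does not occur.
Scavenge line unavailable [AND]: Outboard pressure regulator is down=occurs, Emergency CO2 absorber malfunctions=occurs, Forward fresh-gas outlet trips=occurs → all inputs occur → occurs.
Pipeline path down [OR]: Supply hose degraded=not, Check valve offline=occurs, Outboard APL valve 2 degraded=not → at least one input occurs → occurs.
Vaporizer chain inoperative [OR]: Lower flowmeter is out=occurs, Pipeline path down=occurs → at least one input occurs → occurs.
O2 supply fails [AND]: Inboard vaporizer 2 offline=occurs, #2 O2 cylinder 2 is inoperative=occurs, Redundant pipeline inlet 2 failed=occurs → all inputs occur → occurs.
Anesthesia gas delivery interrupted [AND]: Cylinder backup unavailable=not, Scavenge line unavailable=occurs, Vaporizer chain inoperative=occurs, O2 supply fails=occurs → not all inputs occur → does not occur.

No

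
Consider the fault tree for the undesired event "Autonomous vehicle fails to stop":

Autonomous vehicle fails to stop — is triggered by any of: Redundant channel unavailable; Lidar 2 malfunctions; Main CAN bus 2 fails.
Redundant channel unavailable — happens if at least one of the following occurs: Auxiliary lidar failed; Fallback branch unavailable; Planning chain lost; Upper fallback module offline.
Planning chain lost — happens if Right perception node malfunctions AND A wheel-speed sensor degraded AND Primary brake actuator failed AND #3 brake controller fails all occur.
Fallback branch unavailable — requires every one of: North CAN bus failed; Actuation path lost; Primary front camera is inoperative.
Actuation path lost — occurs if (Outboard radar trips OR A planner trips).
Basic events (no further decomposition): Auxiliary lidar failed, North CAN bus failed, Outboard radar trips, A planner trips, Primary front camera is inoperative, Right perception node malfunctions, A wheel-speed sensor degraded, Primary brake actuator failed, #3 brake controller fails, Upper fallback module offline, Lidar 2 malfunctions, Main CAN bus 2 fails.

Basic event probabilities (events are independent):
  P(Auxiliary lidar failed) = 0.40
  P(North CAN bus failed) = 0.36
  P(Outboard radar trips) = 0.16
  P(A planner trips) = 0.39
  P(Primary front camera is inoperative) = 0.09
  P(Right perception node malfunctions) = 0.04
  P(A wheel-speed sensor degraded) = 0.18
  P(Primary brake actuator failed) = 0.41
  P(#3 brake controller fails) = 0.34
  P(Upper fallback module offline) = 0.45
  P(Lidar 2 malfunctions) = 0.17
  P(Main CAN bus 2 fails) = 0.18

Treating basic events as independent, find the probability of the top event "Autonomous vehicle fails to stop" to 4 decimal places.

P(Actuation path lost) [OR] = 1 − (1−0.16) × (1−0.39) = 0.487600
P(Fallback branch unavailable) [AND] = 0.36 × 0.487600 × 0.09 = 0.015798
P(Planning chain lost) [AND] = 0.04 × 0.18 × 0.41 × 0.34 = 0.001004
P(Redundant channel unavailable) [OR] = 1 − (1−0.40) × (1−0.015798) × (1−0.001004) × (1−0.45) = 0.675539
P(Autonomous vehicle fails to stop) [OR] = 1 − (1−0.675539) × (1−0.17) × (1−0.18) = 0.779172
Rounded to 4 decimal places: P(Autonomous vehicle fails to stop) ≈ 0.7792.

0.7792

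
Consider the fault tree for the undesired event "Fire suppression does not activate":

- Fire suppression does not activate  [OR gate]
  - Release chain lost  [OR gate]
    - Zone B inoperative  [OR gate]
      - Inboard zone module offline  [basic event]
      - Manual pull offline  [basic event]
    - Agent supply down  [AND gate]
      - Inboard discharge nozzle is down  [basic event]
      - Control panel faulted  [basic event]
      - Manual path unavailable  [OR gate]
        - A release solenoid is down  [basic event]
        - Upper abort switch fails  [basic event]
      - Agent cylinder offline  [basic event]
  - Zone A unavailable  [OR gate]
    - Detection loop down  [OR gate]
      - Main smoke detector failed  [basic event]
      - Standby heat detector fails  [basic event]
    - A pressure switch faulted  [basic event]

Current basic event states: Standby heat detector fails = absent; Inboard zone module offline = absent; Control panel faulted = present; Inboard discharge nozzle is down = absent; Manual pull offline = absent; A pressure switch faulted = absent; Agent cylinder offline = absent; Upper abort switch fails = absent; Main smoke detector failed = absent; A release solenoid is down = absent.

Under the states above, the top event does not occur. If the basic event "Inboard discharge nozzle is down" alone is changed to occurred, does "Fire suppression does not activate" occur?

No

Counterfactual: set "Inboard discharge nozzle is down" to occurred.
Zone B inoperative [OR]: Inboard zone module offline=not, Manual pull offline=not → no input occurs → does not occur.
Manual path unavailable [OR]: A release solenoid is down=not, Upper abort switch fails=not → no input occurs → does not occur.
Agent supply down [AND]: Inboard discharge nozzle is down=occurs, Control panel faulted=occurs, Manual path unavailable=not, Agent cylinder offline=not → not all inputs occur → does not occur.
Release chain lost [OR]: Zone B inoperative=not, Agent supply down=not → no input occurs → does not occur.
Detection loop down [OR]: Main smoke detector failed=not, Standby heat detector fails=not → no input occurs → does not occur.
Zone A unavailable [OR]: Detection loop down=not, A pressure switch faulted=not → no input occurs → does not occur.
Fire suppression does not activate [OR]: Release chain lost=not, Zone A unavailable=not → no input occurs → does not occur.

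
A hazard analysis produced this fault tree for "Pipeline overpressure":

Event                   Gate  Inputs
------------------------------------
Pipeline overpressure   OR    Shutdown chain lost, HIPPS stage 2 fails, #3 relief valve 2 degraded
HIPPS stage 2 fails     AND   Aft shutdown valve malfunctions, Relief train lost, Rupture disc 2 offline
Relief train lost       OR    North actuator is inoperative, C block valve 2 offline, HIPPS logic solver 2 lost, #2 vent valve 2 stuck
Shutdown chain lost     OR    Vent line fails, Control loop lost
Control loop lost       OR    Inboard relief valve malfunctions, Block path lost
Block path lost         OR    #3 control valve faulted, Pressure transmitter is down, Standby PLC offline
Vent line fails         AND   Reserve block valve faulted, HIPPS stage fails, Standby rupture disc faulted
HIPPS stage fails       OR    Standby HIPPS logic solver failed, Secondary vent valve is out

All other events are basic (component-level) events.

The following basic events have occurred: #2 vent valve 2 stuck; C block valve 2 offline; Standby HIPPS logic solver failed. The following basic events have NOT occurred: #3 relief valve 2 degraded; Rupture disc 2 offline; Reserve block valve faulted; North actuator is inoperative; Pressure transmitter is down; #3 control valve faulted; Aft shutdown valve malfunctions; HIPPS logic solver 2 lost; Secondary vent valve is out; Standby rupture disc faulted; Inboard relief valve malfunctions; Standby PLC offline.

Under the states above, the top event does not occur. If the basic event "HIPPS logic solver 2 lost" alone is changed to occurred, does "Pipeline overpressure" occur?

No

Counterfactual: set "HIPPS logic solver 2 lost" to occurred.
HIPPS stage fails [OR]: Standby HIPPS logic solver failed=occurs, Secondary vent valve is out=not → at least one input occurs → occurs.
Vent line fails [AND]: Reserve block valve faulted=not, HIPPS stage fails=occurs, Standby rupture disc faulted=not → not all inputs occur → does not occur.
Block path lost [OR]: #3 control valve faulted=not, Pressure transmitter is down=not, Standby PLC offline=not → no input occurs → does not occur.
Control loop lost [OR]: Inboard relief valve malfunctions=not, Block path lost=not → no input occurs → does not occur.
Shutdown chain lost [OR]: Vent line fails=not, Control loop lost=not → no input occurs → does not occur.
Relief train lost [OR]: North actuator is inoperative=not, C block valve 2 offline=occurs, HIPPS logic solver 2 lost=occurs, #2 vent valve 2 stuck=occurs → at least one input occurs → occurs.
HIPPS stage 2 fails [AND]: Aft shutdown valve malfunctions=not, Relief train lost=occurs, Rupture disc 2 offline=not → not all inputs occur → does not occur.
Pipeline overpressure [OR]: Shutdown chain lost=not, HIPPS stage 2 fails=not, #3 relief valve 2 degraded=not → no input occurs → does not occur.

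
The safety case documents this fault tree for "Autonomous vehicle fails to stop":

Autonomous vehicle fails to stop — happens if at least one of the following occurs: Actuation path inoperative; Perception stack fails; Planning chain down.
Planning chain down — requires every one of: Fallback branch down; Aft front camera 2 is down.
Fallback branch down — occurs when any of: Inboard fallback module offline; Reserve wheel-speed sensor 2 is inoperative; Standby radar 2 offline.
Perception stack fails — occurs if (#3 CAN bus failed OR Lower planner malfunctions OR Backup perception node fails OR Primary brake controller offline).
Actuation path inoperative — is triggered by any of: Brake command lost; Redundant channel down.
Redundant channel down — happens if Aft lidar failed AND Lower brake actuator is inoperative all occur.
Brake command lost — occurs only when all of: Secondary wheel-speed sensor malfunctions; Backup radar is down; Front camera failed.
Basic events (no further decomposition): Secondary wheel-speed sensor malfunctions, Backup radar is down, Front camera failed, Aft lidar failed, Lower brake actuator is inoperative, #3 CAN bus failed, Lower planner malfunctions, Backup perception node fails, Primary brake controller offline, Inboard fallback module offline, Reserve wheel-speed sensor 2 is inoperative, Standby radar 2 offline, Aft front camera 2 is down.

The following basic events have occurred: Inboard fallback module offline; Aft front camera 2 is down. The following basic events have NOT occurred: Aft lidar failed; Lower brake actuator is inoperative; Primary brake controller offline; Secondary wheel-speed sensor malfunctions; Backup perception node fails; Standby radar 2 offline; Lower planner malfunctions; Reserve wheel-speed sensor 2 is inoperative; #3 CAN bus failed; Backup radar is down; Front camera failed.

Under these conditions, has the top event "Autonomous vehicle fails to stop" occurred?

Brake command lost [AND]: Secondary wheel-speed sensor malfunctions=not, Backup radar is down=not, Front camera failed=not → not all inputs occur → does not occur.
Redundant channel down [AND]: Aft lidar failed=not, Lower brake actuator is inoperative=not → not all inputs occur → does not occur.
Actuation path inoperative [OR]: Brake command lost=not, Redundant channel down=not → no input occurs → does not occur.
Perception stack fails [OR]: #3 CAN bus failed=not, Lower planner malfunctions=not, Backup perception node fails=not, Primary brake controller offline=not → no input occurs → does not occur.
Fallback branch down [OR]: Inboard fallback module offline=occurs, Reserve wheel-speed sensor 2 is inoperative=not, Standby radar 2 offline=not → at least one input occurs → occurs.
Planning chain down [AND]: Fallback branch down=occurs, Aft front camera 2 is down=occurs → all inputs occur → occurs.
Autonomous vehicle fails to stop [OR]: Actuation path inoperative=not, Perception stack fails=not, Planning chain down=occurs → at least one input occurs → occurs.

Yes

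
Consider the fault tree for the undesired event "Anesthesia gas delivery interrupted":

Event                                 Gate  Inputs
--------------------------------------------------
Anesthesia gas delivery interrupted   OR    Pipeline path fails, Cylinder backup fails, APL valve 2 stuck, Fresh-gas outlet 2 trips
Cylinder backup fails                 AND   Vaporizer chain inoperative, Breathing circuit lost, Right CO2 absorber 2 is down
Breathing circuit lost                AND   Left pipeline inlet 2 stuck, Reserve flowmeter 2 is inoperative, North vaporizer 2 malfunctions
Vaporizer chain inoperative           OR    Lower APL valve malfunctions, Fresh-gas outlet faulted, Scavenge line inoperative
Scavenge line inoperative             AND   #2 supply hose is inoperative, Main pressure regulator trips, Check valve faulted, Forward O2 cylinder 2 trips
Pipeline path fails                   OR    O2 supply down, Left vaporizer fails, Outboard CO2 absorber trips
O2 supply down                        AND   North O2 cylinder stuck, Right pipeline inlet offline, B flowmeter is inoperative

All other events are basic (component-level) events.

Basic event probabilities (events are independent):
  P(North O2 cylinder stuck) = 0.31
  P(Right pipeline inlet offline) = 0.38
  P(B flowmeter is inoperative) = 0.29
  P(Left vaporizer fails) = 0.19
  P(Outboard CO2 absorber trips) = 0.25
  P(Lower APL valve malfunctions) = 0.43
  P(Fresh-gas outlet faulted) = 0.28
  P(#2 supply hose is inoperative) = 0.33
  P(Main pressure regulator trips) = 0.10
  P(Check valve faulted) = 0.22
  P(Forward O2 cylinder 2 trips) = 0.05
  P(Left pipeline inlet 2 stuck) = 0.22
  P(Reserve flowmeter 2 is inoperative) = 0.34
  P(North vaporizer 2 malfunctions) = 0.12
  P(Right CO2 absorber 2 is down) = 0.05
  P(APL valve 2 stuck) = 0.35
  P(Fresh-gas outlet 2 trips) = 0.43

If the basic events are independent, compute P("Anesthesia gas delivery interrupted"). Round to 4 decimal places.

P(O2 supply down) [AND] = 0.31 × 0.38 × 0.29 = 0.034162
P(Pipeline path fails) [OR] = 1 − (1−0.034162) × (1−0.19) × (1−0.25) = 0.413253
P(Scavenge line inoperative) [AND] = 0.33 × 0.10 × 0.22 × 0.05 = 0.000363
P(Vaporizer chain inoperative) [OR] = 1 − (1−0.43) × (1−0.28) × (1−0.000363) = 0.589749
P(Breathing circuit lost) [AND] = 0.22 × 0.34 × 0.12 = 0.008976
P(Cylinder backup fails) [AND] = 0.589749 × 0.008976 × 0.05 = 0.000265
P(Anesthesia gas delivery interrupted) [OR] = 1 − (1−0.413253) × (1−0.000265) × (1−0.35) × (1−0.43) = 0.782668
Rounded to 4 decimal places: P(Anesthesia gas delivery interrupted) ≈ 0.7827.

0.7827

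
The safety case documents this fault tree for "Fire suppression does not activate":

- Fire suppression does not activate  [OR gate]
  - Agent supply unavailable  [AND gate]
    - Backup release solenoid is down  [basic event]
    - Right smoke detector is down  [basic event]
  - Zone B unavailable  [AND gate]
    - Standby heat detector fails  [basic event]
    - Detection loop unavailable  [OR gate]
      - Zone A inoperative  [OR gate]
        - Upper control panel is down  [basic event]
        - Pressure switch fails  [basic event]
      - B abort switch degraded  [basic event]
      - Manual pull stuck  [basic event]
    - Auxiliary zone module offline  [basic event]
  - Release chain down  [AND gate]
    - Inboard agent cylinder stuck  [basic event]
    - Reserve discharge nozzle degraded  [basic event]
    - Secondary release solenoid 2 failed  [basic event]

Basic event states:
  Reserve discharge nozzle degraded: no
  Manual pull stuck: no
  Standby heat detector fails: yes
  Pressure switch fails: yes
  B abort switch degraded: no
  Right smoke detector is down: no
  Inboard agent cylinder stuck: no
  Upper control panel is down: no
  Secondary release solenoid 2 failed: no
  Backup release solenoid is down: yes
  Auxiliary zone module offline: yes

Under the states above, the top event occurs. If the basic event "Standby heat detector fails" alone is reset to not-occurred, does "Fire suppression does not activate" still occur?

Counterfactual: set "Standby heat detector fails" to not occurred.
Agent supply unavailable [AND]: Backup release solenoid is down=occurs, Right smoke detector is down=not → not all inputs occur → does not occur.
Zone A inoperative [OR]: Upper control panel is down=not, Pressure switch fails=occurs → at least one input occurs → occurs.
Detection loop unavailable [OR]: Zone A inoperative=occurs, B abort switch degraded=not, Manual pull stuck=not → at least one input occurs → occurs.
Zone B unavailable [AND]: Standby heat detector fails=not, Detection loop unavailable=occurs, Auxiliary zone module offline=occurs → not all inputs occur → does not occur.
Release chain down [AND]: Inboard agent cylinder stuck=not, Reserve discharge nozzle degraded=not, Secondary release solenoid 2 failed=not → not all inputs occur → does not occur.
Fire suppression does not activate [OR]: Agent supply unavailable=not, Zone B unavailable=not, Release chain down=not → no input occurs → does not occur.

No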